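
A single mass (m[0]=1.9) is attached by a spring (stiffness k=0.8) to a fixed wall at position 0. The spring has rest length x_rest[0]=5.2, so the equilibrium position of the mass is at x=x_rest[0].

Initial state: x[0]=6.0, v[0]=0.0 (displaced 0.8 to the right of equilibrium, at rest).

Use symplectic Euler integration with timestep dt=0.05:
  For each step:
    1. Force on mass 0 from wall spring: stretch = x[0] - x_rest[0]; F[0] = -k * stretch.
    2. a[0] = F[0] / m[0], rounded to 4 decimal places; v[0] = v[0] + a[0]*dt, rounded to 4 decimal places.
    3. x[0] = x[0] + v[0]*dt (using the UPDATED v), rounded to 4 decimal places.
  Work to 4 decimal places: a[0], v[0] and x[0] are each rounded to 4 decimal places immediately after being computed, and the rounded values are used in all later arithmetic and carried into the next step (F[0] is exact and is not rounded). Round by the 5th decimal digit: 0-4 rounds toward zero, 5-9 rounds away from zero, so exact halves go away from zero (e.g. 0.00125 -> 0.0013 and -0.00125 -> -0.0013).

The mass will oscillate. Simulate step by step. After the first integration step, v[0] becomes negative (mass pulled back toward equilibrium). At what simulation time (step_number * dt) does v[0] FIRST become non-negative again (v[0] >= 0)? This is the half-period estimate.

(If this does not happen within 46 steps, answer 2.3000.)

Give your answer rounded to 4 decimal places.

Answer: 2.3000

Derivation:
Step 0: x=[6.0000] v=[0.0000]
Step 1: x=[5.9992] v=[-0.0168]
Step 2: x=[5.9975] v=[-0.0336]
Step 3: x=[5.9950] v=[-0.0504]
Step 4: x=[5.9916] v=[-0.0671]
Step 5: x=[5.9874] v=[-0.0838]
Step 6: x=[5.9824] v=[-0.1004]
Step 7: x=[5.9766] v=[-0.1169]
Step 8: x=[5.9699] v=[-0.1333]
Step 9: x=[5.9624] v=[-0.1495]
Step 10: x=[5.9541] v=[-0.1656]
Step 11: x=[5.9450] v=[-0.1815]
Step 12: x=[5.9351] v=[-0.1972]
Step 13: x=[5.9245] v=[-0.2127]
Step 14: x=[5.9131] v=[-0.2280]
Step 15: x=[5.9010] v=[-0.2430]
Step 16: x=[5.8881] v=[-0.2578]
Step 17: x=[5.8745] v=[-0.2723]
Step 18: x=[5.8602] v=[-0.2865]
Step 19: x=[5.8452] v=[-0.3004]
Step 20: x=[5.8295] v=[-0.3140]
Step 21: x=[5.8131] v=[-0.3273]
Step 22: x=[5.7961] v=[-0.3402]
Step 23: x=[5.7785] v=[-0.3528]
Step 24: x=[5.7603] v=[-0.3650]
Step 25: x=[5.7415] v=[-0.3768]
Step 26: x=[5.7221] v=[-0.3882]
Step 27: x=[5.7021] v=[-0.3992]
Step 28: x=[5.6816] v=[-0.4098]
Step 29: x=[5.6606] v=[-0.4199]
Step 30: x=[5.6391] v=[-0.4296]
Step 31: x=[5.6172] v=[-0.4388]
Step 32: x=[5.5948] v=[-0.4476]
Step 33: x=[5.5720] v=[-0.4559]
Step 34: x=[5.5488] v=[-0.4637]
Step 35: x=[5.5253] v=[-0.4710]
Step 36: x=[5.5014] v=[-0.4779]
Step 37: x=[5.4772] v=[-0.4842]
Step 38: x=[5.4527] v=[-0.4900]
Step 39: x=[5.4279] v=[-0.4953]
Step 40: x=[5.4029] v=[-0.5001]
Step 41: x=[5.3777] v=[-0.5044]
Step 42: x=[5.3523] v=[-0.5081]
Step 43: x=[5.3267] v=[-0.5113]
Step 44: x=[5.3010] v=[-0.5140]
Step 45: x=[5.2752] v=[-0.5161]
Step 46: x=[5.2493] v=[-0.5177]
v[0] did not become non-negative within 46 steps; using fallback time=2.3000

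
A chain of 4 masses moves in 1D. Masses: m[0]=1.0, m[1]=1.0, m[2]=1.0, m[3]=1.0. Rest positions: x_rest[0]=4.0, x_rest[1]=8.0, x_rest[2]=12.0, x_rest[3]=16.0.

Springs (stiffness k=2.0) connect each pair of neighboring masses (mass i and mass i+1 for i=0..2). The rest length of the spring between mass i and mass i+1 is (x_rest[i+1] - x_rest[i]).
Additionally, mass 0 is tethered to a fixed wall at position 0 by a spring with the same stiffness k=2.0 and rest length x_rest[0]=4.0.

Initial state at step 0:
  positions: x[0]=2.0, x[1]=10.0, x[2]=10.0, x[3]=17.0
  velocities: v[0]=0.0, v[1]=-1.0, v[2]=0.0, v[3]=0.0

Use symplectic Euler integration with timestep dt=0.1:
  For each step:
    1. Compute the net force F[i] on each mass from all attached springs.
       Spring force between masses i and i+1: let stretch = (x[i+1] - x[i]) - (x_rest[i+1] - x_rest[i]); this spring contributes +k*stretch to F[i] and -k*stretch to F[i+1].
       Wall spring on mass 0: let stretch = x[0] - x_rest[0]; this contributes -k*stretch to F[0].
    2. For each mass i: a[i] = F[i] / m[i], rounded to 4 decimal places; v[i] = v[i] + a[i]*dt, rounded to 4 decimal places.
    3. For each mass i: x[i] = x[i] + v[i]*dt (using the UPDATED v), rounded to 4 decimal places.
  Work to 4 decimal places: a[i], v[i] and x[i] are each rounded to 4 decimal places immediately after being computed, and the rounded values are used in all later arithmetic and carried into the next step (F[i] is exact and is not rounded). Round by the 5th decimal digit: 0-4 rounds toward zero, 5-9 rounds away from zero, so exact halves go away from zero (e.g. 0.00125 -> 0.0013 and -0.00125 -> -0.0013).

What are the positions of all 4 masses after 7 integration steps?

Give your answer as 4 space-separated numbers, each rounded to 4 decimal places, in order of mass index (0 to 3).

Answer: 4.3686 6.3136 12.7083 15.7638

Derivation:
Step 0: x=[2.0000 10.0000 10.0000 17.0000] v=[0.0000 -1.0000 0.0000 0.0000]
Step 1: x=[2.1200 9.7400 10.1400 16.9400] v=[1.2000 -2.6000 1.4000 -0.6000]
Step 2: x=[2.3500 9.3356 10.4080 16.8240] v=[2.3000 -4.0440 2.6800 -1.1600]
Step 3: x=[2.6727 8.8129 10.7829 16.6597] v=[3.2271 -5.2266 3.7487 -1.6432]
Step 4: x=[3.0648 8.2068 11.2359 16.4578] v=[3.9206 -6.0606 4.5301 -2.0186]
Step 5: x=[3.4984 7.5585 11.7328 16.2315] v=[4.3360 -6.4832 4.9687 -2.2630]
Step 6: x=[3.9432 6.9125 12.2362 15.9952] v=[4.4483 -6.4604 5.0336 -2.3627]
Step 7: x=[4.3686 6.3136 12.7083 15.7638] v=[4.2535 -5.9895 4.7207 -2.3145]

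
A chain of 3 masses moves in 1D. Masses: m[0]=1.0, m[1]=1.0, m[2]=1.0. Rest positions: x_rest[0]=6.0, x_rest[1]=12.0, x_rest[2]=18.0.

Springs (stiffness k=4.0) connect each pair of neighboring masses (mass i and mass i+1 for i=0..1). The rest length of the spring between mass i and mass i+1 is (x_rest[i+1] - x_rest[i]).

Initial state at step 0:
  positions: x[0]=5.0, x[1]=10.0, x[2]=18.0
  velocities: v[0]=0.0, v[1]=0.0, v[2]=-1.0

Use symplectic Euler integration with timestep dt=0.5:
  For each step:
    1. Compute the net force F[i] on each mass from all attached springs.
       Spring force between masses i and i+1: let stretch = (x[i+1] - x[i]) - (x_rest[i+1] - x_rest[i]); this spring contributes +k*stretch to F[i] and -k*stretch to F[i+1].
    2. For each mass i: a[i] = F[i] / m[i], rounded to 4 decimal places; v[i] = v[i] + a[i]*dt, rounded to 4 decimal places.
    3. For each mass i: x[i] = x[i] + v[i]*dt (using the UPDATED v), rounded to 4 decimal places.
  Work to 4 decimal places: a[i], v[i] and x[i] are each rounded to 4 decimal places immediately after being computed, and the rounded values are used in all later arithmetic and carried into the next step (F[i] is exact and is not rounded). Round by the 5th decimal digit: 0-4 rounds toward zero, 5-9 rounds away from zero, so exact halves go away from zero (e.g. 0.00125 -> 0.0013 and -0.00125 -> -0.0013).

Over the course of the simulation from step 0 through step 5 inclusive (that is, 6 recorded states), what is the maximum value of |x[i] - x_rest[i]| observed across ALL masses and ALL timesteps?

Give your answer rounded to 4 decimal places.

Step 0: x=[5.0000 10.0000 18.0000] v=[0.0000 0.0000 -1.0000]
Step 1: x=[4.0000 13.0000 15.5000] v=[-2.0000 6.0000 -5.0000]
Step 2: x=[6.0000 9.5000 16.5000] v=[4.0000 -7.0000 2.0000]
Step 3: x=[5.5000 9.5000 16.5000] v=[-1.0000 0.0000 0.0000]
Step 4: x=[3.0000 12.5000 15.5000] v=[-5.0000 6.0000 -2.0000]
Step 5: x=[4.0000 9.0000 17.5000] v=[2.0000 -7.0000 4.0000]
Max displacement = 3.0000

Answer: 3.0000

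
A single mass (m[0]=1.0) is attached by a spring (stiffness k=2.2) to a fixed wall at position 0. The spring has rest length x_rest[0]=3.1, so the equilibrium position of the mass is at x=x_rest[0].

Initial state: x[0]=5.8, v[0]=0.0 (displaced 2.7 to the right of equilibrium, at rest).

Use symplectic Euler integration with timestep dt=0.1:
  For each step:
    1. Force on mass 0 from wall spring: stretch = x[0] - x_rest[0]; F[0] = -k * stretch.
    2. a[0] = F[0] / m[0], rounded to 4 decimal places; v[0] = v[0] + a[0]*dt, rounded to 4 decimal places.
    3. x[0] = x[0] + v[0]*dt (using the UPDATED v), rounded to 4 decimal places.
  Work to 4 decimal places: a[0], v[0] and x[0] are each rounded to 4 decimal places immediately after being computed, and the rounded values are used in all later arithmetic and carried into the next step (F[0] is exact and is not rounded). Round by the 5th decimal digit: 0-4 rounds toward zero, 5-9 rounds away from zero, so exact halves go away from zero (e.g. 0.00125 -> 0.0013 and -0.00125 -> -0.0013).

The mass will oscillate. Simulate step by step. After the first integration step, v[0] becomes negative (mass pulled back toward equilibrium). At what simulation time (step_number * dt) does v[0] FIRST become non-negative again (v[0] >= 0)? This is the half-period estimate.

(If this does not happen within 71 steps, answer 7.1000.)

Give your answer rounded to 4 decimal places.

Answer: 2.2000

Derivation:
Step 0: x=[5.8000] v=[0.0000]
Step 1: x=[5.7406] v=[-0.5940]
Step 2: x=[5.6231] v=[-1.1749]
Step 3: x=[5.4501] v=[-1.7300]
Step 4: x=[5.2254] v=[-2.2470]
Step 5: x=[4.9539] v=[-2.7146]
Step 6: x=[4.6417] v=[-3.1225]
Step 7: x=[4.2955] v=[-3.4617]
Step 8: x=[3.9230] v=[-3.7247]
Step 9: x=[3.5324] v=[-3.9058]
Step 10: x=[3.1323] v=[-4.0009]
Step 11: x=[2.7315] v=[-4.0080]
Step 12: x=[2.3388] v=[-3.9269]
Step 13: x=[1.9629] v=[-3.7594]
Step 14: x=[1.6120] v=[-3.5092]
Step 15: x=[1.2938] v=[-3.1818]
Step 16: x=[1.0154] v=[-2.7844]
Step 17: x=[0.7828] v=[-2.3258]
Step 18: x=[0.6012] v=[-1.8160]
Step 19: x=[0.4746] v=[-1.2663]
Step 20: x=[0.4057] v=[-0.6887]
Step 21: x=[0.3961] v=[-0.0960]
Step 22: x=[0.4460] v=[0.4989]
First v>=0 after going negative at step 22, time=2.2000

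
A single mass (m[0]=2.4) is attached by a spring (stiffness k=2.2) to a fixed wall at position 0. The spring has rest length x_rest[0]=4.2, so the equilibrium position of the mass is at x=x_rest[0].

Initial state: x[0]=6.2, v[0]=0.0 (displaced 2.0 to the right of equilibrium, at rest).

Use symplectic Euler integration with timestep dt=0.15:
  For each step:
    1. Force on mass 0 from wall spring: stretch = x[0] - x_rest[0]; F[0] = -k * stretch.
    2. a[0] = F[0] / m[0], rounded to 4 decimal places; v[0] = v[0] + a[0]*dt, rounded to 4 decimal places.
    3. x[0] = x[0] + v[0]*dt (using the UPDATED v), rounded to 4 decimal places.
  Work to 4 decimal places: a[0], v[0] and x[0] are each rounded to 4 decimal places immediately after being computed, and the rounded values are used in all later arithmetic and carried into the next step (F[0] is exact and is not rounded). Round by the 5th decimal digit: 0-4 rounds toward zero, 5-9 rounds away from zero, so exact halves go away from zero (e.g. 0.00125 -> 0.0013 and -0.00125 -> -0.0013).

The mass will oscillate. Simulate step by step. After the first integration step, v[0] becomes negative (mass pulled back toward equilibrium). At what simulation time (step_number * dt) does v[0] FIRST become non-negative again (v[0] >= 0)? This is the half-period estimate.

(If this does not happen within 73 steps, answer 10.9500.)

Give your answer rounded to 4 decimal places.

Answer: 3.3000

Derivation:
Step 0: x=[6.2000] v=[0.0000]
Step 1: x=[6.1588] v=[-0.2750]
Step 2: x=[6.0772] v=[-0.5443]
Step 3: x=[5.9568] v=[-0.8024]
Step 4: x=[5.8002] v=[-1.0440]
Step 5: x=[5.6106] v=[-1.2640]
Step 6: x=[5.3919] v=[-1.4580]
Step 7: x=[5.1486] v=[-1.6219]
Step 8: x=[4.8858] v=[-1.7523]
Step 9: x=[4.6088] v=[-1.8466]
Step 10: x=[4.3234] v=[-1.9028]
Step 11: x=[4.0354] v=[-1.9198]
Step 12: x=[3.7508] v=[-1.8972]
Step 13: x=[3.4755] v=[-1.8354]
Step 14: x=[3.2151] v=[-1.7358]
Step 15: x=[2.9750] v=[-1.6004]
Step 16: x=[2.7602] v=[-1.4320]
Step 17: x=[2.5751] v=[-1.2340]
Step 18: x=[2.4235] v=[-1.0106]
Step 19: x=[2.3086] v=[-0.7663]
Step 20: x=[2.2327] v=[-0.5062]
Step 21: x=[2.1973] v=[-0.2357]
Step 22: x=[2.2033] v=[0.0397]
First v>=0 after going negative at step 22, time=3.3000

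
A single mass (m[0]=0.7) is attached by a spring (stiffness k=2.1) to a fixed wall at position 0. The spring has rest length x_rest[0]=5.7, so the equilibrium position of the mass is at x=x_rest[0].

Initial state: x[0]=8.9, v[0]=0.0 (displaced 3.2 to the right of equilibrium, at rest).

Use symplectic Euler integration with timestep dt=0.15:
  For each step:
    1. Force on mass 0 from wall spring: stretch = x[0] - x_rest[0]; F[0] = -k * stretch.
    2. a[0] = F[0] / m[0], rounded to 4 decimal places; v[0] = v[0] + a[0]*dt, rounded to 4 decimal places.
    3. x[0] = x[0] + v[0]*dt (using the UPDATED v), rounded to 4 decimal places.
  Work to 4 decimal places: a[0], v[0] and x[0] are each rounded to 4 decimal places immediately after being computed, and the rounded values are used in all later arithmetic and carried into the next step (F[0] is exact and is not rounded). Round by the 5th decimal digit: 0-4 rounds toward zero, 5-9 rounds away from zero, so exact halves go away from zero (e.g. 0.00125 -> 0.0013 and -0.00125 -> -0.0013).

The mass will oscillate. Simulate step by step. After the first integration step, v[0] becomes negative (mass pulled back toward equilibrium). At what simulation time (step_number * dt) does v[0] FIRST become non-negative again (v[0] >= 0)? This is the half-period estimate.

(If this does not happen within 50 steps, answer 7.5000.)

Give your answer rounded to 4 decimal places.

Answer: 1.9500

Derivation:
Step 0: x=[8.9000] v=[0.0000]
Step 1: x=[8.6840] v=[-1.4400]
Step 2: x=[8.2666] v=[-2.7828]
Step 3: x=[7.6759] v=[-3.9378]
Step 4: x=[6.9519] v=[-4.8270]
Step 5: x=[6.1433] v=[-5.3904]
Step 6: x=[5.3048] v=[-5.5899]
Step 7: x=[4.4930] v=[-5.4121]
Step 8: x=[3.7627] v=[-4.8690]
Step 9: x=[3.1631] v=[-3.9972]
Step 10: x=[2.7348] v=[-2.8556]
Step 11: x=[2.5066] v=[-1.5213]
Step 12: x=[2.4940] v=[-0.0843]
Step 13: x=[2.6978] v=[1.3584]
First v>=0 after going negative at step 13, time=1.9500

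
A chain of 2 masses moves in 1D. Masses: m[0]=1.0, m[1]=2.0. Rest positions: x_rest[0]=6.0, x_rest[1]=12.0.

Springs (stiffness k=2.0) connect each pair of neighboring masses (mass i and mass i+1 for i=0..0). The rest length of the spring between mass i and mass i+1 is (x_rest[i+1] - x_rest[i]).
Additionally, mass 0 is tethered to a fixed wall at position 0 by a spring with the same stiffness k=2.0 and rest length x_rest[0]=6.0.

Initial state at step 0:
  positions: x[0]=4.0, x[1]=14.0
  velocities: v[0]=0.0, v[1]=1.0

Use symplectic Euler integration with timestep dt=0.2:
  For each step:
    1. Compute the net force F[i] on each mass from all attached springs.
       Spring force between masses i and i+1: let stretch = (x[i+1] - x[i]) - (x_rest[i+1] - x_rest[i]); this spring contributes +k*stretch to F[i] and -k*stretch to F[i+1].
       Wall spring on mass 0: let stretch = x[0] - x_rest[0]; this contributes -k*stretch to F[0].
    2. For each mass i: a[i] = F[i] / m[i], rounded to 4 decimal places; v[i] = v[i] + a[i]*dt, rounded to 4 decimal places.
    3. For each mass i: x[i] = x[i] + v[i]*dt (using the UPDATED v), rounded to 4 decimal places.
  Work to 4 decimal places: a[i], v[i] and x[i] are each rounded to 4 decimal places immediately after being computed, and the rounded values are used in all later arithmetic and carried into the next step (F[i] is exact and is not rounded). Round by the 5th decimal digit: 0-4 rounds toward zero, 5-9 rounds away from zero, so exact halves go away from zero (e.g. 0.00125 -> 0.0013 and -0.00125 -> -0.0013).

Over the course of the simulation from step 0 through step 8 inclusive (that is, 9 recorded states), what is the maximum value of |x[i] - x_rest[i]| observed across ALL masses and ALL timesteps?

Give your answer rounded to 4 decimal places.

Answer: 3.6902

Derivation:
Step 0: x=[4.0000 14.0000] v=[0.0000 1.0000]
Step 1: x=[4.4800 14.0400] v=[2.4000 0.2000]
Step 2: x=[5.3664 13.9376] v=[4.4320 -0.5120]
Step 3: x=[6.5092 13.7324] v=[5.7139 -1.0262]
Step 4: x=[7.7091 13.4782] v=[5.9995 -1.2708]
Step 5: x=[8.7538 13.2333] v=[5.2235 -1.2246]
Step 6: x=[9.4566 13.0492] v=[3.5138 -0.9205]
Step 7: x=[9.6902 12.9614] v=[1.1682 -0.4390]
Step 8: x=[9.4103 12.9828] v=[-1.3994 0.1068]
Max displacement = 3.6902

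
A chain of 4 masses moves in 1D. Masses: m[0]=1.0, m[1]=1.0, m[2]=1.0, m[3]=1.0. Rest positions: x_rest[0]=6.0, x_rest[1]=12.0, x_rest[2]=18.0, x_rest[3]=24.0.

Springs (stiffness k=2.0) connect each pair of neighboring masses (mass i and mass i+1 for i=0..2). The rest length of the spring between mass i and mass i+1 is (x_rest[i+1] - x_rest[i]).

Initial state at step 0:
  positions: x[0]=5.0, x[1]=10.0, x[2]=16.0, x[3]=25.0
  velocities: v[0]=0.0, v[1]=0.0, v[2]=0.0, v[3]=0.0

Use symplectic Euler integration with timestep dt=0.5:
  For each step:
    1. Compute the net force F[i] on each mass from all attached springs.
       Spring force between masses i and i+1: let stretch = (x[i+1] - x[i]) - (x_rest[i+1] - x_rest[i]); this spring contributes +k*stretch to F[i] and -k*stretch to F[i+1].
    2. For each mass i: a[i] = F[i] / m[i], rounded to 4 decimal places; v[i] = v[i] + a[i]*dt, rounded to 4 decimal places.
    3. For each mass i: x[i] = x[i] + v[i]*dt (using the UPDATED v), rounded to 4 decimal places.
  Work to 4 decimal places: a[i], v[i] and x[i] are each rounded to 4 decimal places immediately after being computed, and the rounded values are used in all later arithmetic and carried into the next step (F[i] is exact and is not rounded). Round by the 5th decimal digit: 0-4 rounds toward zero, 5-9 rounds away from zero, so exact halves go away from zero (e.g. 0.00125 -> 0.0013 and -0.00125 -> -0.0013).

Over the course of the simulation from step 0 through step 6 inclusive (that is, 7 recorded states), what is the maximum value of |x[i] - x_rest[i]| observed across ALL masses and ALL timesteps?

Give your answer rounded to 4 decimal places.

Step 0: x=[5.0000 10.0000 16.0000 25.0000] v=[0.0000 0.0000 0.0000 0.0000]
Step 1: x=[4.5000 10.5000 17.5000 23.5000] v=[-1.0000 1.0000 3.0000 -3.0000]
Step 2: x=[4.0000 11.5000 18.5000 22.0000] v=[-1.0000 2.0000 2.0000 -3.0000]
Step 3: x=[4.2500 12.2500 17.7500 21.7500] v=[0.5000 1.5000 -1.5000 -0.5000]
Step 4: x=[5.5000 11.7500 16.2500 22.5000] v=[2.5000 -1.0000 -3.0000 1.5000]
Step 5: x=[6.8750 10.3750 15.6250 23.1250] v=[2.7500 -2.7500 -1.2500 1.2500]
Step 6: x=[7.0000 9.8750 16.1250 23.0000] v=[0.2500 -1.0000 1.0000 -0.2500]
Max displacement = 2.3750

Answer: 2.3750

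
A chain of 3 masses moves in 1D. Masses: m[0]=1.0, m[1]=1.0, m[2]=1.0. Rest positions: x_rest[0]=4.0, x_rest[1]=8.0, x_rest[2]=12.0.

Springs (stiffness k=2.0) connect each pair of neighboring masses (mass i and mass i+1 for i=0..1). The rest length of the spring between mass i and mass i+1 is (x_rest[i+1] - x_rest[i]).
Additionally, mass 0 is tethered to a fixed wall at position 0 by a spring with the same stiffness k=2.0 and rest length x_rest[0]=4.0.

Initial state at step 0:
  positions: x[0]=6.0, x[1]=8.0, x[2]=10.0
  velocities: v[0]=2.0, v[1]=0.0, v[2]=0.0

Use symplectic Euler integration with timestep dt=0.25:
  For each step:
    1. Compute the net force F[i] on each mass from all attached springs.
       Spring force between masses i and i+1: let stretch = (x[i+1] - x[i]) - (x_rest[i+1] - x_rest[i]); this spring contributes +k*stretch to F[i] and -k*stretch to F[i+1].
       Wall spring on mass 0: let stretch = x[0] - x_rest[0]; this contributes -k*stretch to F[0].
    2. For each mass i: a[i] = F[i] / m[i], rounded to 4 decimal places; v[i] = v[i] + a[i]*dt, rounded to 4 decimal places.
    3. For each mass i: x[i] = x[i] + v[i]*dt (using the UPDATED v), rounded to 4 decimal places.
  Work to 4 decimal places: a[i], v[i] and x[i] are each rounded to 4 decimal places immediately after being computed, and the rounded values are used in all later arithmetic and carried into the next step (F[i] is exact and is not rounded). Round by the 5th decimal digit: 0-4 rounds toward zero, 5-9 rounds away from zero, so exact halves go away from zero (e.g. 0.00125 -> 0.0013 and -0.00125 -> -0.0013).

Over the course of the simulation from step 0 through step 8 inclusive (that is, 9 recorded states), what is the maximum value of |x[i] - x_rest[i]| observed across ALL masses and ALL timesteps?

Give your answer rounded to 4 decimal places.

Answer: 2.0803

Derivation:
Step 0: x=[6.0000 8.0000 10.0000] v=[2.0000 0.0000 0.0000]
Step 1: x=[6.0000 8.0000 10.2500] v=[0.0000 0.0000 1.0000]
Step 2: x=[5.5000 8.0313 10.7188] v=[-2.0000 0.1250 1.8750]
Step 3: x=[4.6289 8.0821 11.3516] v=[-3.4844 0.2031 2.5313]
Step 4: x=[3.6108 8.1099 12.0758] v=[-4.0723 0.1113 2.8966]
Step 5: x=[2.7038 8.0711 12.8042] v=[-3.6282 -0.1553 2.9137]
Step 6: x=[2.1297 7.9530 13.4410] v=[-2.2965 -0.4724 2.5472]
Step 7: x=[2.0173 7.7930 13.8918] v=[-0.4497 -0.6401 1.8032]
Step 8: x=[2.3747 7.6734 14.0803] v=[1.4295 -0.4786 0.7538]
Max displacement = 2.0803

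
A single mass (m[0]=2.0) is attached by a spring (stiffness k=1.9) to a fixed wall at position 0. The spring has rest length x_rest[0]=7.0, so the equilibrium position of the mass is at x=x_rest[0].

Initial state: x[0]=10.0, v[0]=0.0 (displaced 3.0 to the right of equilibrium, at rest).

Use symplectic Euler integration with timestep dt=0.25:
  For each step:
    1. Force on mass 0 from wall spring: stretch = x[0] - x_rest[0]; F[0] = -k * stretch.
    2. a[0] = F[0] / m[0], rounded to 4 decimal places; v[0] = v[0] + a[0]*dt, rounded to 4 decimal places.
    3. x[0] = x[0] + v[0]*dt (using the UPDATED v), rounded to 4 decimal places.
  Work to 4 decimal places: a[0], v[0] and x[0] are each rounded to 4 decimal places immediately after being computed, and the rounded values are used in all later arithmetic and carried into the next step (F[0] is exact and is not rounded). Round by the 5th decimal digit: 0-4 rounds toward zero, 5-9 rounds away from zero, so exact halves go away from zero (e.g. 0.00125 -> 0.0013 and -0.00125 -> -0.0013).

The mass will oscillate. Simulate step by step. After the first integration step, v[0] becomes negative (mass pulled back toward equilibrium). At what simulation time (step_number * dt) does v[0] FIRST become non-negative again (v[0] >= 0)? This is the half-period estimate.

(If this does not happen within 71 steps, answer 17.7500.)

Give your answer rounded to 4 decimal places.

Step 0: x=[10.0000] v=[0.0000]
Step 1: x=[9.8219] v=[-0.7125]
Step 2: x=[9.4762] v=[-1.3827]
Step 3: x=[8.9835] v=[-1.9708]
Step 4: x=[8.3730] v=[-2.4419]
Step 5: x=[7.6810] v=[-2.7680]
Step 6: x=[6.9486] v=[-2.9298]
Step 7: x=[6.2192] v=[-2.9176]
Step 8: x=[5.5362] v=[-2.7322]
Step 9: x=[4.9401] v=[-2.3846]
Step 10: x=[4.4663] v=[-1.8954]
Step 11: x=[4.1429] v=[-1.2937]
Step 12: x=[3.9891] v=[-0.6152]
Step 13: x=[4.0141] v=[0.0999]
First v>=0 after going negative at step 13, time=3.2500

Answer: 3.2500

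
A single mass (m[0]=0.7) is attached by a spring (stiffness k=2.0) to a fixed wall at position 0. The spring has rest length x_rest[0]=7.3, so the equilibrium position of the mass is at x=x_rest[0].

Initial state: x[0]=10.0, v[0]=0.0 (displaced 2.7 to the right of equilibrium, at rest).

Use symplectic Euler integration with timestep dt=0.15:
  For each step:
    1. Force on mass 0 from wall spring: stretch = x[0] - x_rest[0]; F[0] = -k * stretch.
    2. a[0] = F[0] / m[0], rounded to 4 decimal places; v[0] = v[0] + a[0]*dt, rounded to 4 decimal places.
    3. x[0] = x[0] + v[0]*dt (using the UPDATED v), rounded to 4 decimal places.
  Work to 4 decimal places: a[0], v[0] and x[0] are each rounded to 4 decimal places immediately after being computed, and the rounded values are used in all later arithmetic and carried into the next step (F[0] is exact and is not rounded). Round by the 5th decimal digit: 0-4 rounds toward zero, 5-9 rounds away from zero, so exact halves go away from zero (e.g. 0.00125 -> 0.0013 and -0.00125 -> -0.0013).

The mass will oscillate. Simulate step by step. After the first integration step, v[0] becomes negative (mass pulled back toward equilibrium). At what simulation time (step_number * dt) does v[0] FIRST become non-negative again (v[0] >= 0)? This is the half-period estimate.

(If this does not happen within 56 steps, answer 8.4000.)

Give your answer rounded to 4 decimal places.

Answer: 1.9500

Derivation:
Step 0: x=[10.0000] v=[0.0000]
Step 1: x=[9.8264] v=[-1.1571]
Step 2: x=[9.4904] v=[-2.2398]
Step 3: x=[9.0136] v=[-3.1785]
Step 4: x=[8.4267] v=[-3.9129]
Step 5: x=[7.7673] v=[-4.3958]
Step 6: x=[7.0779] v=[-4.5961]
Step 7: x=[6.4028] v=[-4.5009]
Step 8: x=[5.7853] v=[-4.1164]
Step 9: x=[5.2652] v=[-3.4672]
Step 10: x=[4.8759] v=[-2.5951]
Step 11: x=[4.6425] v=[-1.5562]
Step 12: x=[4.5799] v=[-0.4173]
Step 13: x=[4.6922] v=[0.7485]
First v>=0 after going negative at step 13, time=1.9500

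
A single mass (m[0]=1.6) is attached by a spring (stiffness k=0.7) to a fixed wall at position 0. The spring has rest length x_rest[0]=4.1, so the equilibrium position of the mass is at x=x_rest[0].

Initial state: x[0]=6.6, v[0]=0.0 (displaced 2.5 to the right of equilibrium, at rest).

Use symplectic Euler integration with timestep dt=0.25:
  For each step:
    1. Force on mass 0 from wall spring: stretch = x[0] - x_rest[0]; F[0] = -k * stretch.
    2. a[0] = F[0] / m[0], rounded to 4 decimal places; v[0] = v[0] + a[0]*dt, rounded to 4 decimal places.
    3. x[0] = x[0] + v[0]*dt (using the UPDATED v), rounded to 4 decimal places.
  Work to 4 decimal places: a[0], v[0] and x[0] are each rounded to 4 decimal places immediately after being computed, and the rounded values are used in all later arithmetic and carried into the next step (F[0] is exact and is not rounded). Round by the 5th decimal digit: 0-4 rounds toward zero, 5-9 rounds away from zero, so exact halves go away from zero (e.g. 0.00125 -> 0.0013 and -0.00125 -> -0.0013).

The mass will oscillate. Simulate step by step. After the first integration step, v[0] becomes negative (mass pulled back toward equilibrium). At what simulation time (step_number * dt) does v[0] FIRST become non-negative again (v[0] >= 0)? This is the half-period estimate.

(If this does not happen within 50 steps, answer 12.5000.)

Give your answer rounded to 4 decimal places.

Answer: 4.7500

Derivation:
Step 0: x=[6.6000] v=[0.0000]
Step 1: x=[6.5316] v=[-0.2735]
Step 2: x=[6.3967] v=[-0.5395]
Step 3: x=[6.1990] v=[-0.7907]
Step 4: x=[5.9439] v=[-1.0203]
Step 5: x=[5.6384] v=[-1.2220]
Step 6: x=[5.2908] v=[-1.3903]
Step 7: x=[4.9107] v=[-1.5206]
Step 8: x=[4.5084] v=[-1.6093]
Step 9: x=[4.0949] v=[-1.6540]
Step 10: x=[3.6815] v=[-1.6535]
Step 11: x=[3.2796] v=[-1.6077]
Step 12: x=[2.9001] v=[-1.5180]
Step 13: x=[2.5534] v=[-1.3868]
Step 14: x=[2.2490] v=[-1.2177]
Step 15: x=[1.9952] v=[-1.0153]
Step 16: x=[1.7989] v=[-0.7851]
Step 17: x=[1.6656] v=[-0.5334]
Step 18: x=[1.5988] v=[-0.2671]
Step 19: x=[1.6004] v=[0.0065]
First v>=0 after going negative at step 19, time=4.7500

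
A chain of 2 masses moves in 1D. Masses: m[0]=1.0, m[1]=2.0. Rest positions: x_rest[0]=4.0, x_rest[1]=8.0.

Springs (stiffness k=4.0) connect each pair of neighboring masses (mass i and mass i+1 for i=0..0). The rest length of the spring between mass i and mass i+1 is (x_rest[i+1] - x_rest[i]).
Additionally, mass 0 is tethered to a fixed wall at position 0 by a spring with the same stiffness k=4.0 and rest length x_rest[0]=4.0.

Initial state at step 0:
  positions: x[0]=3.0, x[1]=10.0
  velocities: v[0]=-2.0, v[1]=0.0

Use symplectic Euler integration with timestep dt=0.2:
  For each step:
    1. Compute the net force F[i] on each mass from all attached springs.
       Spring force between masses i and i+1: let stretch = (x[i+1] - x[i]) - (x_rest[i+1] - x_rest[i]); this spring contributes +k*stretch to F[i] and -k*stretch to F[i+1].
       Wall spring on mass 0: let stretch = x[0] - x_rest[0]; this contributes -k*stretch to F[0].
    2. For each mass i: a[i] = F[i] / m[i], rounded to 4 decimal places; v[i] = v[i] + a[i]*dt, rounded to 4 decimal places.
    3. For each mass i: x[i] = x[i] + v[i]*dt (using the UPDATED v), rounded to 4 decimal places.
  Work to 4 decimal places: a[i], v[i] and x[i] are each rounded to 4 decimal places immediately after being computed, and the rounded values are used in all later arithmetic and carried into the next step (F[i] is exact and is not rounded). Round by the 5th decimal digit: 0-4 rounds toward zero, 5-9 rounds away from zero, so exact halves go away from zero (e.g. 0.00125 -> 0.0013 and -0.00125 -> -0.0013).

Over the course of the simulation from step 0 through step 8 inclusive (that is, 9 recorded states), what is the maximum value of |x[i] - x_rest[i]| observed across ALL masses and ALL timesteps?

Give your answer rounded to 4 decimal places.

Answer: 2.0222

Derivation:
Step 0: x=[3.0000 10.0000] v=[-2.0000 0.0000]
Step 1: x=[3.2400 9.7600] v=[1.2000 -1.2000]
Step 2: x=[4.0048 9.3184] v=[3.8240 -2.2080]
Step 3: x=[4.9790 8.7717] v=[4.8710 -2.7334]
Step 4: x=[5.7634 8.2416] v=[3.9220 -2.6505]
Step 5: x=[6.0222 7.8332] v=[1.2938 -2.0418]
Step 6: x=[5.6072 7.6000] v=[-2.0752 -1.1662]
Step 7: x=[4.6139 7.5273] v=[-4.9667 -0.3633]
Step 8: x=[3.3485 7.5416] v=[-6.3271 0.0713]
Max displacement = 2.0222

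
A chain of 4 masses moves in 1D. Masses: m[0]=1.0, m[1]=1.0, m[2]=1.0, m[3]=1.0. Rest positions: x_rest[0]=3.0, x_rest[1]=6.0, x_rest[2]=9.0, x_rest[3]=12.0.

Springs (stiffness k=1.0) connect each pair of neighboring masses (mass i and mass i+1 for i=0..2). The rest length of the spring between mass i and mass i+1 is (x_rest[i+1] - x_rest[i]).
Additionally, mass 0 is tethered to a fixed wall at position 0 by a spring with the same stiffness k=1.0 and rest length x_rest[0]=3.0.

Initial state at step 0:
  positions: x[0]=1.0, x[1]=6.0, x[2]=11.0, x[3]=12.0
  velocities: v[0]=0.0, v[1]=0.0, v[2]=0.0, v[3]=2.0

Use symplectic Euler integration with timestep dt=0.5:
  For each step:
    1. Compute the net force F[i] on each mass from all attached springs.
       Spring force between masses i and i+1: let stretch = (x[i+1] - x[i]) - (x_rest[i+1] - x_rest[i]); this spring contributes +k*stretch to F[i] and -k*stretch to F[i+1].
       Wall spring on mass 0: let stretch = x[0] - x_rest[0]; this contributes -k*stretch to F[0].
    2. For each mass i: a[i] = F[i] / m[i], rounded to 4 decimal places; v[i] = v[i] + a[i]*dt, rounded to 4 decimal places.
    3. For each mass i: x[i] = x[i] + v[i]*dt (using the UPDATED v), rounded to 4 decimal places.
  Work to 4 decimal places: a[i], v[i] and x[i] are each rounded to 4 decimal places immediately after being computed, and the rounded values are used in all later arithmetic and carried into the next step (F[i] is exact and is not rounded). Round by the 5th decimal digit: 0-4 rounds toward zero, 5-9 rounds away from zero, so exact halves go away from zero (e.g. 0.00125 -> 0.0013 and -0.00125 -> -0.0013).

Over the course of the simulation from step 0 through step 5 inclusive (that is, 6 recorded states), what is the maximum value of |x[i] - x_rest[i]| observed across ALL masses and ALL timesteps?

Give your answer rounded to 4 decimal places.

Step 0: x=[1.0000 6.0000 11.0000 12.0000] v=[0.0000 0.0000 0.0000 2.0000]
Step 1: x=[2.0000 6.0000 10.0000 13.5000] v=[2.0000 0.0000 -2.0000 3.0000]
Step 2: x=[3.5000 6.0000 8.8750 14.8750] v=[3.0000 0.0000 -2.2500 2.7500]
Step 3: x=[4.7500 6.0938 8.5313 15.5000] v=[2.5000 0.1875 -0.6875 1.2500]
Step 4: x=[5.1485 6.4610 9.3204 15.1328] v=[0.7969 0.7344 1.5781 -0.7344]
Step 5: x=[4.5880 7.2150 10.8477 14.0625] v=[-1.1211 1.5079 3.0546 -2.1406]
Max displacement = 3.5000

Answer: 3.5000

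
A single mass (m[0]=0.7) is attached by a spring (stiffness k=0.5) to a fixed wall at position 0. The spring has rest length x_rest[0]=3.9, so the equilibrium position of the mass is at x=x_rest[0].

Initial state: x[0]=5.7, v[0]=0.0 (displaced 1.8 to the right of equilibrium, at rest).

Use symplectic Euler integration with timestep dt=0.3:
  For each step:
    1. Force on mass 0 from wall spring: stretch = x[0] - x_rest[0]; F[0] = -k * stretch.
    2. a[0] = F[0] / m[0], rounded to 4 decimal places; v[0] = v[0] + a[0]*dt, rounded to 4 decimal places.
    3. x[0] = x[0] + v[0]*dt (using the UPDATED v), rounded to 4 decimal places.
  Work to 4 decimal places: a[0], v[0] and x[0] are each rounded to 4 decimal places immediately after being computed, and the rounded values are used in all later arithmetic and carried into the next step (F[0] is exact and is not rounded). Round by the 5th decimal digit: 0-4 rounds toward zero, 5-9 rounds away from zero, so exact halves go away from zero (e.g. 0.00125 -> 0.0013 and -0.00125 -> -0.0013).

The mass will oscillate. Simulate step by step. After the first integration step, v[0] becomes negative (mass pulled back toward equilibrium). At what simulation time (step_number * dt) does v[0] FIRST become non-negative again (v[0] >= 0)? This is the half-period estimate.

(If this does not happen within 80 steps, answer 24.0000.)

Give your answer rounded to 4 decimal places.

Answer: 3.9000

Derivation:
Step 0: x=[5.7000] v=[0.0000]
Step 1: x=[5.5843] v=[-0.3857]
Step 2: x=[5.3603] v=[-0.7466]
Step 3: x=[5.0425] v=[-1.0595]
Step 4: x=[4.6512] v=[-1.3043]
Step 5: x=[4.2116] v=[-1.4653]
Step 6: x=[3.7520] v=[-1.5321]
Step 7: x=[3.3019] v=[-1.5004]
Step 8: x=[2.8902] v=[-1.3722]
Step 9: x=[2.5435] v=[-1.1558]
Step 10: x=[2.2840] v=[-0.8651]
Step 11: x=[2.1284] v=[-0.5188]
Step 12: x=[2.0866] v=[-0.1392]
Step 13: x=[2.1614] v=[0.2494]
First v>=0 after going negative at step 13, time=3.9000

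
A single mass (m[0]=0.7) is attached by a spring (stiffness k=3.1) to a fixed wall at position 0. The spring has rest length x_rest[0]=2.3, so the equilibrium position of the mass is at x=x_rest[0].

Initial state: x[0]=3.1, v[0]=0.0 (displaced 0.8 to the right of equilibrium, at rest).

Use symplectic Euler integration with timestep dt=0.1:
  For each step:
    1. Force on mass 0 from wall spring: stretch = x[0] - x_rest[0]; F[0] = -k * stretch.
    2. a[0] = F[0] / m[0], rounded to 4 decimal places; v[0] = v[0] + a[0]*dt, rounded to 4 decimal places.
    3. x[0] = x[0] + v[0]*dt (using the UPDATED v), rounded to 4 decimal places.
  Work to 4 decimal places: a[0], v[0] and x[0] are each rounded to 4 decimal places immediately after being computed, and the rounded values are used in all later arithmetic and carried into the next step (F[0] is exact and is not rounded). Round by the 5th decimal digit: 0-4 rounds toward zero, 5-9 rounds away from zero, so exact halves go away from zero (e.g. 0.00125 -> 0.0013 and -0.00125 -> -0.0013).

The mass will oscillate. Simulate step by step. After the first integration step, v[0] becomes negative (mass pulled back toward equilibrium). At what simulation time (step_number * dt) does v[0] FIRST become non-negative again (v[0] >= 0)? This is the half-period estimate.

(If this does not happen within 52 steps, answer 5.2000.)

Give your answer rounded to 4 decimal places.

Answer: 1.5000

Derivation:
Step 0: x=[3.1000] v=[0.0000]
Step 1: x=[3.0646] v=[-0.3543]
Step 2: x=[2.9953] v=[-0.6929]
Step 3: x=[2.8952] v=[-1.0008]
Step 4: x=[2.7688] v=[-1.2644]
Step 5: x=[2.6216] v=[-1.4720]
Step 6: x=[2.4602] v=[-1.6144]
Step 7: x=[2.2917] v=[-1.6854]
Step 8: x=[2.1235] v=[-1.6817]
Step 9: x=[1.9632] v=[-1.6035]
Step 10: x=[1.8178] v=[-1.4544]
Step 11: x=[1.6937] v=[-1.2409]
Step 12: x=[1.5965] v=[-0.9724]
Step 13: x=[1.5304] v=[-0.6609]
Step 14: x=[1.4984] v=[-0.3201]
Step 15: x=[1.5019] v=[0.0349]
First v>=0 after going negative at step 15, time=1.5000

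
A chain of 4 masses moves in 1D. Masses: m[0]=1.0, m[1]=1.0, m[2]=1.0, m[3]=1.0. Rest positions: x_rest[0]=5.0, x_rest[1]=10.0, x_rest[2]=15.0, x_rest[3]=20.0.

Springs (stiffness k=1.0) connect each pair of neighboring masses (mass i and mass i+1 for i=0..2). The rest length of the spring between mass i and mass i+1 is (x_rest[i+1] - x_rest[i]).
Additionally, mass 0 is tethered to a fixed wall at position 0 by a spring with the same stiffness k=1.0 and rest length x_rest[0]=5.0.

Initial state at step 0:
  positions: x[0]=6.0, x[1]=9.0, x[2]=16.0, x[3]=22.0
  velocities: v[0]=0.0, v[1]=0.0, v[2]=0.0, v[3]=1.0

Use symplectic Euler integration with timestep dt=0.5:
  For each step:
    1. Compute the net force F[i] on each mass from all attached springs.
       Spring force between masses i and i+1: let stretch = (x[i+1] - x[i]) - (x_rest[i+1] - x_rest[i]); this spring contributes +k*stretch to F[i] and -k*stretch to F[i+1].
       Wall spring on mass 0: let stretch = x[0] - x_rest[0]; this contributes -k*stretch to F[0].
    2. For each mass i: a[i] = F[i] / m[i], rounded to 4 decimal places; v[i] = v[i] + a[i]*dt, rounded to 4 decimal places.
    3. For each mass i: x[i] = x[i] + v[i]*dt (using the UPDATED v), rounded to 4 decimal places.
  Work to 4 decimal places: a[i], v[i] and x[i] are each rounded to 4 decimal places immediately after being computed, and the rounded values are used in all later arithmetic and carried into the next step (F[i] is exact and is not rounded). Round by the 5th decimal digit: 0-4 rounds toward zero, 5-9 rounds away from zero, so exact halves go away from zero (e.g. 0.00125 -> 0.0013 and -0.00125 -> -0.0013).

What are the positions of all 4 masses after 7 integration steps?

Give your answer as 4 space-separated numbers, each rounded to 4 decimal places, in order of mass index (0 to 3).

Step 0: x=[6.0000 9.0000 16.0000 22.0000] v=[0.0000 0.0000 0.0000 1.0000]
Step 1: x=[5.2500 10.0000 15.7500 22.2500] v=[-1.5000 2.0000 -0.5000 0.5000]
Step 2: x=[4.3750 11.2500 15.6875 22.1250] v=[-1.7500 2.5000 -0.1250 -0.2500]
Step 3: x=[4.1250 11.8907 16.1250 21.6406] v=[-0.5000 1.2813 0.8750 -0.9688]
Step 4: x=[4.7852 11.6485 16.8829 21.0273] v=[1.3204 -0.4844 1.5157 -1.2266]
Step 5: x=[5.9650 10.9991 17.3683 20.6279] v=[2.3595 -1.2989 0.9707 -0.7988]
Step 6: x=[6.9121 10.6834 17.0763 20.6636] v=[1.8941 -0.6314 -0.5841 0.0714]
Step 7: x=[7.0740 11.0231 16.0829 21.0525] v=[0.3237 0.6794 -1.9869 0.7778]

Answer: 7.0740 11.0231 16.0829 21.0525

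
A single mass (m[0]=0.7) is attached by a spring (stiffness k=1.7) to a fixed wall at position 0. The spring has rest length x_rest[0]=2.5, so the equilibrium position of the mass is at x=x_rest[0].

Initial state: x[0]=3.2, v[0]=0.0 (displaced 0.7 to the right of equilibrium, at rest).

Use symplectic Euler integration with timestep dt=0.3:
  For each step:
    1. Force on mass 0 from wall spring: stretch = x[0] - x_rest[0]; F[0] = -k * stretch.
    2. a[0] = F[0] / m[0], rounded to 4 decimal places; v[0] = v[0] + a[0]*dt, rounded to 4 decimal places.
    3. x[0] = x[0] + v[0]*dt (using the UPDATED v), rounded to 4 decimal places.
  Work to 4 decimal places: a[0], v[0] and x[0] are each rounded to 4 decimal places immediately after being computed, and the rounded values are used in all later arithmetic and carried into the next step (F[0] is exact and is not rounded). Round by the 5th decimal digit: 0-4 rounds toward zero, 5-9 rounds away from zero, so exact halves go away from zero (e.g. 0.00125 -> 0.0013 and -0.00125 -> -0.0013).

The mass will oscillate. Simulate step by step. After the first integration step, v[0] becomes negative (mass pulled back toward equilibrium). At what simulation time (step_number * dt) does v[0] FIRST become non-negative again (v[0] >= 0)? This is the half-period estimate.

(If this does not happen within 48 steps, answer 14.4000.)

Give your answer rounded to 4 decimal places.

Step 0: x=[3.2000] v=[0.0000]
Step 1: x=[3.0470] v=[-0.5100]
Step 2: x=[2.7745] v=[-0.9085]
Step 3: x=[2.4420] v=[-1.1085]
Step 4: x=[2.1221] v=[-1.0662]
Step 5: x=[1.8848] v=[-0.7909]
Step 6: x=[1.7820] v=[-0.3427]
Step 7: x=[1.8361] v=[0.1804]
First v>=0 after going negative at step 7, time=2.1000

Answer: 2.1000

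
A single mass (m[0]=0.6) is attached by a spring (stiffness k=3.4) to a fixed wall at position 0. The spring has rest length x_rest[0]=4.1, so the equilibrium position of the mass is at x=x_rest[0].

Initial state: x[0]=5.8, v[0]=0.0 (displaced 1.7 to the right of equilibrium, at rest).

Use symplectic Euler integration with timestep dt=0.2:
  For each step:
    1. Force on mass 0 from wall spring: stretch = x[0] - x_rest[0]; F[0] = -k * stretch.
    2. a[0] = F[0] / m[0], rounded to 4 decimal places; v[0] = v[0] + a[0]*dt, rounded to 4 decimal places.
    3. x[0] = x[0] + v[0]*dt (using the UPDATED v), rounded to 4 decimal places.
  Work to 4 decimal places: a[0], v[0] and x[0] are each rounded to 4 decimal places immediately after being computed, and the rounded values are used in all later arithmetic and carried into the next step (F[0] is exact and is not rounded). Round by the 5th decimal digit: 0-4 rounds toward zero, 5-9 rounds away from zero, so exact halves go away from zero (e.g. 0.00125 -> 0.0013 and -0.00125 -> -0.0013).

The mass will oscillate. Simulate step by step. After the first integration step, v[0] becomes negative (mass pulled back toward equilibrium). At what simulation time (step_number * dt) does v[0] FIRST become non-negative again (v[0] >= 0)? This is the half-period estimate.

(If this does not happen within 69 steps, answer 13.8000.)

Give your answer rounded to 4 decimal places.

Answer: 1.4000

Derivation:
Step 0: x=[5.8000] v=[0.0000]
Step 1: x=[5.4147] v=[-1.9267]
Step 2: x=[4.7314] v=[-3.4167]
Step 3: x=[3.9049] v=[-4.1323]
Step 4: x=[3.1227] v=[-3.9112]
Step 5: x=[2.5620] v=[-2.8036]
Step 6: x=[2.3499] v=[-1.0605]
Step 7: x=[2.5345] v=[0.9229]
First v>=0 after going negative at step 7, time=1.4000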